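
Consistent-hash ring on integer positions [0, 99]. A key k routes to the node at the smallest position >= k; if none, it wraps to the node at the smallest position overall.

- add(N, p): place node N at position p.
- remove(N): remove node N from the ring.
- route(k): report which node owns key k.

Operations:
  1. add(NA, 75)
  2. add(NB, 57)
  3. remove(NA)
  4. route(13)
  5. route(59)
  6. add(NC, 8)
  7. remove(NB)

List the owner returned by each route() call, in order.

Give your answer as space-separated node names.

Answer: NB NB

Derivation:
Op 1: add NA@75 -> ring=[75:NA]
Op 2: add NB@57 -> ring=[57:NB,75:NA]
Op 3: remove NA -> ring=[57:NB]
Op 4: route key 13: smallest pos >= 13 is 57 -> NB
Op 5: route key 59: none >= 59, wrap to smallest pos 57 -> NB
Op 6: add NC@8 -> ring=[8:NC,57:NB]
Op 7: remove NB -> ring=[8:NC]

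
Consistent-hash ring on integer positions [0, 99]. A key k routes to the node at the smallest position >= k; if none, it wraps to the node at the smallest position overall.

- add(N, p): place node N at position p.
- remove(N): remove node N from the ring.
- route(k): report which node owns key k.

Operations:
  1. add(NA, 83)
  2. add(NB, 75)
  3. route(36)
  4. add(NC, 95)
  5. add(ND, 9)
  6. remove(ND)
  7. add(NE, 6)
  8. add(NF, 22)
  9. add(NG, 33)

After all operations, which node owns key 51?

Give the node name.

Answer: NB

Derivation:
Op 1: add NA@83 -> ring=[83:NA]
Op 2: add NB@75 -> ring=[75:NB,83:NA]
Op 3: route key 36: smallest pos >= 36 is 75 -> NB
Op 4: add NC@95 -> ring=[75:NB,83:NA,95:NC]
Op 5: add ND@9 -> ring=[9:ND,75:NB,83:NA,95:NC]
Op 6: remove ND -> ring=[75:NB,83:NA,95:NC]
Op 7: add NE@6 -> ring=[6:NE,75:NB,83:NA,95:NC]
Op 8: add NF@22 -> ring=[6:NE,22:NF,75:NB,83:NA,95:NC]
Op 9: add NG@33 -> ring=[6:NE,22:NF,33:NG,75:NB,83:NA,95:NC]
Final route key 51: smallest pos >= 51 is 75 -> NB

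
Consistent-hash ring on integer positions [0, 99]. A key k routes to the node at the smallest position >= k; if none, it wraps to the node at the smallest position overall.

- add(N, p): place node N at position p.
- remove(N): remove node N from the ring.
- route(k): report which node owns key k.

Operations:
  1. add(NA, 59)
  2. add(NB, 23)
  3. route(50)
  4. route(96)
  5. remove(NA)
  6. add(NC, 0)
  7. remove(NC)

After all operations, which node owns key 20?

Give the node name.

Op 1: add NA@59 -> ring=[59:NA]
Op 2: add NB@23 -> ring=[23:NB,59:NA]
Op 3: route key 50: smallest pos >= 50 is 59 -> NA
Op 4: route key 96: none >= 96, wrap to smallest pos 23 -> NB
Op 5: remove NA -> ring=[23:NB]
Op 6: add NC@0 -> ring=[0:NC,23:NB]
Op 7: remove NC -> ring=[23:NB]
Final route key 20: smallest pos >= 20 is 23 -> NB

Answer: NB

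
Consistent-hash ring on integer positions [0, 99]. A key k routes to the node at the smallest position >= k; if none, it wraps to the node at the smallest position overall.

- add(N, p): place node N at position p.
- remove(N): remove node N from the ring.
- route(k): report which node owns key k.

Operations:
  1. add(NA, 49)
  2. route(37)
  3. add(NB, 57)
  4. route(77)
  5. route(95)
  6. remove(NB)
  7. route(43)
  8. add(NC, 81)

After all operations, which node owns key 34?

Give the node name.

Answer: NA

Derivation:
Op 1: add NA@49 -> ring=[49:NA]
Op 2: route key 37: smallest pos >= 37 is 49 -> NA
Op 3: add NB@57 -> ring=[49:NA,57:NB]
Op 4: route key 77: none >= 77, wrap to smallest pos 49 -> NA
Op 5: route key 95: none >= 95, wrap to smallest pos 49 -> NA
Op 6: remove NB -> ring=[49:NA]
Op 7: route key 43: smallest pos >= 43 is 49 -> NA
Op 8: add NC@81 -> ring=[49:NA,81:NC]
Final route key 34: smallest pos >= 34 is 49 -> NA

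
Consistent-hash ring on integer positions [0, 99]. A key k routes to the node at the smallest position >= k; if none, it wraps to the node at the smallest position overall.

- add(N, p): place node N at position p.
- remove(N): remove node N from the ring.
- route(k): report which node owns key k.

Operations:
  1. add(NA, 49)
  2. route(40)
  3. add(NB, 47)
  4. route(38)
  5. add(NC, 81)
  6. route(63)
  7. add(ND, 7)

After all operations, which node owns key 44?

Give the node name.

Op 1: add NA@49 -> ring=[49:NA]
Op 2: route key 40: smallest pos >= 40 is 49 -> NA
Op 3: add NB@47 -> ring=[47:NB,49:NA]
Op 4: route key 38: smallest pos >= 38 is 47 -> NB
Op 5: add NC@81 -> ring=[47:NB,49:NA,81:NC]
Op 6: route key 63: smallest pos >= 63 is 81 -> NC
Op 7: add ND@7 -> ring=[7:ND,47:NB,49:NA,81:NC]
Final route key 44: smallest pos >= 44 is 47 -> NB

Answer: NB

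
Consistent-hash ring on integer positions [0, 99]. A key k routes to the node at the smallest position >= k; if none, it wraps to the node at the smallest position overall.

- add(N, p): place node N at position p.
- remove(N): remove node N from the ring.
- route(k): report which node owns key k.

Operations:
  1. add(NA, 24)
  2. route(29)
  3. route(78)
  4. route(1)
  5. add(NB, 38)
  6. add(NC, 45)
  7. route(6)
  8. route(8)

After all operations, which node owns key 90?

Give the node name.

Answer: NA

Derivation:
Op 1: add NA@24 -> ring=[24:NA]
Op 2: route key 29: none >= 29, wrap to smallest pos 24 -> NA
Op 3: route key 78: none >= 78, wrap to smallest pos 24 -> NA
Op 4: route key 1: smallest pos >= 1 is 24 -> NA
Op 5: add NB@38 -> ring=[24:NA,38:NB]
Op 6: add NC@45 -> ring=[24:NA,38:NB,45:NC]
Op 7: route key 6: smallest pos >= 6 is 24 -> NA
Op 8: route key 8: smallest pos >= 8 is 24 -> NA
Final route key 90: none >= 90, wrap to smallest pos 24 -> NA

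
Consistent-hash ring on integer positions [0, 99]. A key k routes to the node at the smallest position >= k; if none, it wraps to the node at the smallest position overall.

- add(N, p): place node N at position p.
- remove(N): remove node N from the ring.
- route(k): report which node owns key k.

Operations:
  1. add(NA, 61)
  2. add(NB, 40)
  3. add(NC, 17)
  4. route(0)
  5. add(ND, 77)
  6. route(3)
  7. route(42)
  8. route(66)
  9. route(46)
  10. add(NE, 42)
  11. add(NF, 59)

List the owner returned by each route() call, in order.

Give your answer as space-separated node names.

Answer: NC NC NA ND NA

Derivation:
Op 1: add NA@61 -> ring=[61:NA]
Op 2: add NB@40 -> ring=[40:NB,61:NA]
Op 3: add NC@17 -> ring=[17:NC,40:NB,61:NA]
Op 4: route key 0: smallest pos >= 0 is 17 -> NC
Op 5: add ND@77 -> ring=[17:NC,40:NB,61:NA,77:ND]
Op 6: route key 3: smallest pos >= 3 is 17 -> NC
Op 7: route key 42: smallest pos >= 42 is 61 -> NA
Op 8: route key 66: smallest pos >= 66 is 77 -> ND
Op 9: route key 46: smallest pos >= 46 is 61 -> NA
Op 10: add NE@42 -> ring=[17:NC,40:NB,42:NE,61:NA,77:ND]
Op 11: add NF@59 -> ring=[17:NC,40:NB,42:NE,59:NF,61:NA,77:ND]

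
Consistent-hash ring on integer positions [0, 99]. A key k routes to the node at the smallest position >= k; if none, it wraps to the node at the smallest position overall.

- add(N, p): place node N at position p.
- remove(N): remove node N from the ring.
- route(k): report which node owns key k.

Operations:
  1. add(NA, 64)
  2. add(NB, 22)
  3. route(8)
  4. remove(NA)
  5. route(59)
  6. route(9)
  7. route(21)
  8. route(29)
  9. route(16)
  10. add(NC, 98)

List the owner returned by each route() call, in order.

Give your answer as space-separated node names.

Answer: NB NB NB NB NB NB

Derivation:
Op 1: add NA@64 -> ring=[64:NA]
Op 2: add NB@22 -> ring=[22:NB,64:NA]
Op 3: route key 8: smallest pos >= 8 is 22 -> NB
Op 4: remove NA -> ring=[22:NB]
Op 5: route key 59: none >= 59, wrap to smallest pos 22 -> NB
Op 6: route key 9: smallest pos >= 9 is 22 -> NB
Op 7: route key 21: smallest pos >= 21 is 22 -> NB
Op 8: route key 29: none >= 29, wrap to smallest pos 22 -> NB
Op 9: route key 16: smallest pos >= 16 is 22 -> NB
Op 10: add NC@98 -> ring=[22:NB,98:NC]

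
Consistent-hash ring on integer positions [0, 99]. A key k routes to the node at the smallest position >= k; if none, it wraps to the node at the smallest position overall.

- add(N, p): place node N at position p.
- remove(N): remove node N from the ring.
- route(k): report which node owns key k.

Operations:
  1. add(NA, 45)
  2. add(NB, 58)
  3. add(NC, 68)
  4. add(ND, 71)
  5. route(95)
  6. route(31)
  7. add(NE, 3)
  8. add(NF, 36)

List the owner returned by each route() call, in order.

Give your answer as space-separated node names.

Op 1: add NA@45 -> ring=[45:NA]
Op 2: add NB@58 -> ring=[45:NA,58:NB]
Op 3: add NC@68 -> ring=[45:NA,58:NB,68:NC]
Op 4: add ND@71 -> ring=[45:NA,58:NB,68:NC,71:ND]
Op 5: route key 95: none >= 95, wrap to smallest pos 45 -> NA
Op 6: route key 31: smallest pos >= 31 is 45 -> NA
Op 7: add NE@3 -> ring=[3:NE,45:NA,58:NB,68:NC,71:ND]
Op 8: add NF@36 -> ring=[3:NE,36:NF,45:NA,58:NB,68:NC,71:ND]

Answer: NA NA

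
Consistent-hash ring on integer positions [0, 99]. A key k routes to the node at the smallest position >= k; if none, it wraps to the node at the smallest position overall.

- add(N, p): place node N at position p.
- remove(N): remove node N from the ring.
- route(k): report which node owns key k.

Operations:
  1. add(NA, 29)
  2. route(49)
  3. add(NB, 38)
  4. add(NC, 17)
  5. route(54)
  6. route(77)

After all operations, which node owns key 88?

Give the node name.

Answer: NC

Derivation:
Op 1: add NA@29 -> ring=[29:NA]
Op 2: route key 49: none >= 49, wrap to smallest pos 29 -> NA
Op 3: add NB@38 -> ring=[29:NA,38:NB]
Op 4: add NC@17 -> ring=[17:NC,29:NA,38:NB]
Op 5: route key 54: none >= 54, wrap to smallest pos 17 -> NC
Op 6: route key 77: none >= 77, wrap to smallest pos 17 -> NC
Final route key 88: none >= 88, wrap to smallest pos 17 -> NC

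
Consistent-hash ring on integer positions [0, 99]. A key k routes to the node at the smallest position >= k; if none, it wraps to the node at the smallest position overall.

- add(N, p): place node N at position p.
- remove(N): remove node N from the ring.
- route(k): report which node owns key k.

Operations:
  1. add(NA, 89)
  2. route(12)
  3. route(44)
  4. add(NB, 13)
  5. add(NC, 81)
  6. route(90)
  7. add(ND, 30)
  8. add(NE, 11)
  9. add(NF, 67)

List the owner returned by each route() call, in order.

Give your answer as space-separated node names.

Op 1: add NA@89 -> ring=[89:NA]
Op 2: route key 12: smallest pos >= 12 is 89 -> NA
Op 3: route key 44: smallest pos >= 44 is 89 -> NA
Op 4: add NB@13 -> ring=[13:NB,89:NA]
Op 5: add NC@81 -> ring=[13:NB,81:NC,89:NA]
Op 6: route key 90: none >= 90, wrap to smallest pos 13 -> NB
Op 7: add ND@30 -> ring=[13:NB,30:ND,81:NC,89:NA]
Op 8: add NE@11 -> ring=[11:NE,13:NB,30:ND,81:NC,89:NA]
Op 9: add NF@67 -> ring=[11:NE,13:NB,30:ND,67:NF,81:NC,89:NA]

Answer: NA NA NB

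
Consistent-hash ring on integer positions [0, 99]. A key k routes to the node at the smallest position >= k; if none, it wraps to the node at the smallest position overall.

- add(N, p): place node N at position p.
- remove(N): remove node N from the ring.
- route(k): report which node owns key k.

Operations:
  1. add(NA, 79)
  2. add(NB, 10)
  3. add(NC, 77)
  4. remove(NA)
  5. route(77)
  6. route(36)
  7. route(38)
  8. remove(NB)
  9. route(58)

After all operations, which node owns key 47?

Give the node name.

Answer: NC

Derivation:
Op 1: add NA@79 -> ring=[79:NA]
Op 2: add NB@10 -> ring=[10:NB,79:NA]
Op 3: add NC@77 -> ring=[10:NB,77:NC,79:NA]
Op 4: remove NA -> ring=[10:NB,77:NC]
Op 5: route key 77: smallest pos >= 77 is 77 -> NC
Op 6: route key 36: smallest pos >= 36 is 77 -> NC
Op 7: route key 38: smallest pos >= 38 is 77 -> NC
Op 8: remove NB -> ring=[77:NC]
Op 9: route key 58: smallest pos >= 58 is 77 -> NC
Final route key 47: smallest pos >= 47 is 77 -> NC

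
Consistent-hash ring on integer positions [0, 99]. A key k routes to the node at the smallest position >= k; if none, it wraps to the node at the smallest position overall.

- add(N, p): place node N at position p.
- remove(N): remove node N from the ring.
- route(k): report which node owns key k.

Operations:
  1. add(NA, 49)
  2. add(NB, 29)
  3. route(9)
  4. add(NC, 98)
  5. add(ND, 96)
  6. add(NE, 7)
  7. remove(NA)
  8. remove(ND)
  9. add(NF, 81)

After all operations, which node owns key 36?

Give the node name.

Answer: NF

Derivation:
Op 1: add NA@49 -> ring=[49:NA]
Op 2: add NB@29 -> ring=[29:NB,49:NA]
Op 3: route key 9: smallest pos >= 9 is 29 -> NB
Op 4: add NC@98 -> ring=[29:NB,49:NA,98:NC]
Op 5: add ND@96 -> ring=[29:NB,49:NA,96:ND,98:NC]
Op 6: add NE@7 -> ring=[7:NE,29:NB,49:NA,96:ND,98:NC]
Op 7: remove NA -> ring=[7:NE,29:NB,96:ND,98:NC]
Op 8: remove ND -> ring=[7:NE,29:NB,98:NC]
Op 9: add NF@81 -> ring=[7:NE,29:NB,81:NF,98:NC]
Final route key 36: smallest pos >= 36 is 81 -> NF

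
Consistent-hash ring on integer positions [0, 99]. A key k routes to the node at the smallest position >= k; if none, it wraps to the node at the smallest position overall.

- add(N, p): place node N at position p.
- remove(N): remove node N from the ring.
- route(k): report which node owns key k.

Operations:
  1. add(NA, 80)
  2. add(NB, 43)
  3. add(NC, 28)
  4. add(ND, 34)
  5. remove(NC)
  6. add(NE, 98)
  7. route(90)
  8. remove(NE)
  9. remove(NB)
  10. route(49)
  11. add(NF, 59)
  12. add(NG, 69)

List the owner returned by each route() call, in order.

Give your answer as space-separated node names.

Op 1: add NA@80 -> ring=[80:NA]
Op 2: add NB@43 -> ring=[43:NB,80:NA]
Op 3: add NC@28 -> ring=[28:NC,43:NB,80:NA]
Op 4: add ND@34 -> ring=[28:NC,34:ND,43:NB,80:NA]
Op 5: remove NC -> ring=[34:ND,43:NB,80:NA]
Op 6: add NE@98 -> ring=[34:ND,43:NB,80:NA,98:NE]
Op 7: route key 90: smallest pos >= 90 is 98 -> NE
Op 8: remove NE -> ring=[34:ND,43:NB,80:NA]
Op 9: remove NB -> ring=[34:ND,80:NA]
Op 10: route key 49: smallest pos >= 49 is 80 -> NA
Op 11: add NF@59 -> ring=[34:ND,59:NF,80:NA]
Op 12: add NG@69 -> ring=[34:ND,59:NF,69:NG,80:NA]

Answer: NE NA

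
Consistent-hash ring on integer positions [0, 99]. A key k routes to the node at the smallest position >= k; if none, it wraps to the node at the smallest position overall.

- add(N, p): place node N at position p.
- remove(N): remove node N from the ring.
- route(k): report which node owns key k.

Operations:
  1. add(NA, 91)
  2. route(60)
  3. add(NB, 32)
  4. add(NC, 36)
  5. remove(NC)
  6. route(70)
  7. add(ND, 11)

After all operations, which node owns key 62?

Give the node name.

Op 1: add NA@91 -> ring=[91:NA]
Op 2: route key 60: smallest pos >= 60 is 91 -> NA
Op 3: add NB@32 -> ring=[32:NB,91:NA]
Op 4: add NC@36 -> ring=[32:NB,36:NC,91:NA]
Op 5: remove NC -> ring=[32:NB,91:NA]
Op 6: route key 70: smallest pos >= 70 is 91 -> NA
Op 7: add ND@11 -> ring=[11:ND,32:NB,91:NA]
Final route key 62: smallest pos >= 62 is 91 -> NA

Answer: NA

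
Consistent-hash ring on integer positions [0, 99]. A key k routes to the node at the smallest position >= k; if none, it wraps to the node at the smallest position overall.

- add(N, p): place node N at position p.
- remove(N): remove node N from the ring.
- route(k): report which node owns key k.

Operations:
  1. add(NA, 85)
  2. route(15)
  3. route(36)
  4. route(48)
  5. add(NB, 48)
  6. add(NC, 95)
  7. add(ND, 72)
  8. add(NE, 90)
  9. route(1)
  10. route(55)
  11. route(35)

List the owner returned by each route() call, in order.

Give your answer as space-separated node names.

Answer: NA NA NA NB ND NB

Derivation:
Op 1: add NA@85 -> ring=[85:NA]
Op 2: route key 15: smallest pos >= 15 is 85 -> NA
Op 3: route key 36: smallest pos >= 36 is 85 -> NA
Op 4: route key 48: smallest pos >= 48 is 85 -> NA
Op 5: add NB@48 -> ring=[48:NB,85:NA]
Op 6: add NC@95 -> ring=[48:NB,85:NA,95:NC]
Op 7: add ND@72 -> ring=[48:NB,72:ND,85:NA,95:NC]
Op 8: add NE@90 -> ring=[48:NB,72:ND,85:NA,90:NE,95:NC]
Op 9: route key 1: smallest pos >= 1 is 48 -> NB
Op 10: route key 55: smallest pos >= 55 is 72 -> ND
Op 11: route key 35: smallest pos >= 35 is 48 -> NB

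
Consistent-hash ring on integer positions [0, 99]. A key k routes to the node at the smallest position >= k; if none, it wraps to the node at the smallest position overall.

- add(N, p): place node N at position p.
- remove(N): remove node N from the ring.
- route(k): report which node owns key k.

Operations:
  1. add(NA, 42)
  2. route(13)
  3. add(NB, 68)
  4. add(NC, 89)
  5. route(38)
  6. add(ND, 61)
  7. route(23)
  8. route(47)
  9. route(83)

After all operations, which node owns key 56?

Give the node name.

Answer: ND

Derivation:
Op 1: add NA@42 -> ring=[42:NA]
Op 2: route key 13: smallest pos >= 13 is 42 -> NA
Op 3: add NB@68 -> ring=[42:NA,68:NB]
Op 4: add NC@89 -> ring=[42:NA,68:NB,89:NC]
Op 5: route key 38: smallest pos >= 38 is 42 -> NA
Op 6: add ND@61 -> ring=[42:NA,61:ND,68:NB,89:NC]
Op 7: route key 23: smallest pos >= 23 is 42 -> NA
Op 8: route key 47: smallest pos >= 47 is 61 -> ND
Op 9: route key 83: smallest pos >= 83 is 89 -> NC
Final route key 56: smallest pos >= 56 is 61 -> ND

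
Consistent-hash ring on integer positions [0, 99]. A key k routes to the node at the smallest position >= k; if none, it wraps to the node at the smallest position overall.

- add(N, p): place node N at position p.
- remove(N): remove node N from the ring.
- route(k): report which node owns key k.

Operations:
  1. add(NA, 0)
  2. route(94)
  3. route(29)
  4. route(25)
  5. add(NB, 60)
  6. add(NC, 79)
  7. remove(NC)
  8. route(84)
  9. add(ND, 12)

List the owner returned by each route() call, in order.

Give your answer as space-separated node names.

Op 1: add NA@0 -> ring=[0:NA]
Op 2: route key 94: none >= 94, wrap to smallest pos 0 -> NA
Op 3: route key 29: none >= 29, wrap to smallest pos 0 -> NA
Op 4: route key 25: none >= 25, wrap to smallest pos 0 -> NA
Op 5: add NB@60 -> ring=[0:NA,60:NB]
Op 6: add NC@79 -> ring=[0:NA,60:NB,79:NC]
Op 7: remove NC -> ring=[0:NA,60:NB]
Op 8: route key 84: none >= 84, wrap to smallest pos 0 -> NA
Op 9: add ND@12 -> ring=[0:NA,12:ND,60:NB]

Answer: NA NA NA NA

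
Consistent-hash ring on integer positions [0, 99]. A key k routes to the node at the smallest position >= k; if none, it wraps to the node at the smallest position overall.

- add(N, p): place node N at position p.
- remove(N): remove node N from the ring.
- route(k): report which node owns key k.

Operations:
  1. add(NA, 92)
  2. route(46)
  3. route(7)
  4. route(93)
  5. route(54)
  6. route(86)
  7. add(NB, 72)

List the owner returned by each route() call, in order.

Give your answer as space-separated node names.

Op 1: add NA@92 -> ring=[92:NA]
Op 2: route key 46: smallest pos >= 46 is 92 -> NA
Op 3: route key 7: smallest pos >= 7 is 92 -> NA
Op 4: route key 93: none >= 93, wrap to smallest pos 92 -> NA
Op 5: route key 54: smallest pos >= 54 is 92 -> NA
Op 6: route key 86: smallest pos >= 86 is 92 -> NA
Op 7: add NB@72 -> ring=[72:NB,92:NA]

Answer: NA NA NA NA NA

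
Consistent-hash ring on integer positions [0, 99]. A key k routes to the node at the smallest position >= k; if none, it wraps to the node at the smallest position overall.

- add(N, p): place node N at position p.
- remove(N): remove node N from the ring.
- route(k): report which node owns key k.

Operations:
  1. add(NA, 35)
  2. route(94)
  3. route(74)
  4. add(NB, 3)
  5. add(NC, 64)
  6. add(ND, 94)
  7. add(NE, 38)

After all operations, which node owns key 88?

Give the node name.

Op 1: add NA@35 -> ring=[35:NA]
Op 2: route key 94: none >= 94, wrap to smallest pos 35 -> NA
Op 3: route key 74: none >= 74, wrap to smallest pos 35 -> NA
Op 4: add NB@3 -> ring=[3:NB,35:NA]
Op 5: add NC@64 -> ring=[3:NB,35:NA,64:NC]
Op 6: add ND@94 -> ring=[3:NB,35:NA,64:NC,94:ND]
Op 7: add NE@38 -> ring=[3:NB,35:NA,38:NE,64:NC,94:ND]
Final route key 88: smallest pos >= 88 is 94 -> ND

Answer: ND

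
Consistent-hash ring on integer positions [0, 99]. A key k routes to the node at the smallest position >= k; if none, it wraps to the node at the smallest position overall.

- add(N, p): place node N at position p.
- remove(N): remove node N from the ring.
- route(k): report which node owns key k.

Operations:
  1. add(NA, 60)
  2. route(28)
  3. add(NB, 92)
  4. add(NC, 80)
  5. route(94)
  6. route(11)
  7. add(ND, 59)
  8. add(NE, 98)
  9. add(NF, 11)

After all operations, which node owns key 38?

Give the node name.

Answer: ND

Derivation:
Op 1: add NA@60 -> ring=[60:NA]
Op 2: route key 28: smallest pos >= 28 is 60 -> NA
Op 3: add NB@92 -> ring=[60:NA,92:NB]
Op 4: add NC@80 -> ring=[60:NA,80:NC,92:NB]
Op 5: route key 94: none >= 94, wrap to smallest pos 60 -> NA
Op 6: route key 11: smallest pos >= 11 is 60 -> NA
Op 7: add ND@59 -> ring=[59:ND,60:NA,80:NC,92:NB]
Op 8: add NE@98 -> ring=[59:ND,60:NA,80:NC,92:NB,98:NE]
Op 9: add NF@11 -> ring=[11:NF,59:ND,60:NA,80:NC,92:NB,98:NE]
Final route key 38: smallest pos >= 38 is 59 -> ND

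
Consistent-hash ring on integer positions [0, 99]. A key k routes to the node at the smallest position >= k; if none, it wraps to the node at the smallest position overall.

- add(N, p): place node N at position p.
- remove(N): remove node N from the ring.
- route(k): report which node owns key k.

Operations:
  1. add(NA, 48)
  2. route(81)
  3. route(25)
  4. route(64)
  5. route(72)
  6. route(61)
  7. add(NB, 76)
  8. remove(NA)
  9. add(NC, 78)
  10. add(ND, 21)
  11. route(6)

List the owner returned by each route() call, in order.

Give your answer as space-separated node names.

Op 1: add NA@48 -> ring=[48:NA]
Op 2: route key 81: none >= 81, wrap to smallest pos 48 -> NA
Op 3: route key 25: smallest pos >= 25 is 48 -> NA
Op 4: route key 64: none >= 64, wrap to smallest pos 48 -> NA
Op 5: route key 72: none >= 72, wrap to smallest pos 48 -> NA
Op 6: route key 61: none >= 61, wrap to smallest pos 48 -> NA
Op 7: add NB@76 -> ring=[48:NA,76:NB]
Op 8: remove NA -> ring=[76:NB]
Op 9: add NC@78 -> ring=[76:NB,78:NC]
Op 10: add ND@21 -> ring=[21:ND,76:NB,78:NC]
Op 11: route key 6: smallest pos >= 6 is 21 -> ND

Answer: NA NA NA NA NA ND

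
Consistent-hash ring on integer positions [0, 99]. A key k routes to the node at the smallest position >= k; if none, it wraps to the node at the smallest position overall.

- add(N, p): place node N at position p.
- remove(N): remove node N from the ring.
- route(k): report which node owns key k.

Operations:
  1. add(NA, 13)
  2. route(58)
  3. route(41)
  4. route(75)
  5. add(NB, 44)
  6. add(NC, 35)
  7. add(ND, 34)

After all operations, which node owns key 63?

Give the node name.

Op 1: add NA@13 -> ring=[13:NA]
Op 2: route key 58: none >= 58, wrap to smallest pos 13 -> NA
Op 3: route key 41: none >= 41, wrap to smallest pos 13 -> NA
Op 4: route key 75: none >= 75, wrap to smallest pos 13 -> NA
Op 5: add NB@44 -> ring=[13:NA,44:NB]
Op 6: add NC@35 -> ring=[13:NA,35:NC,44:NB]
Op 7: add ND@34 -> ring=[13:NA,34:ND,35:NC,44:NB]
Final route key 63: none >= 63, wrap to smallest pos 13 -> NA

Answer: NA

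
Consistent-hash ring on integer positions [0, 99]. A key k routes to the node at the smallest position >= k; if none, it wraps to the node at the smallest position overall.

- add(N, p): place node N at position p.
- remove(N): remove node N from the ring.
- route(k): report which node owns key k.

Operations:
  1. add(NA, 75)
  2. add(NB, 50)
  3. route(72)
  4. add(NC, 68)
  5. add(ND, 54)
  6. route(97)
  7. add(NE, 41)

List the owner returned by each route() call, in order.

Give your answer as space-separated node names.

Answer: NA NB

Derivation:
Op 1: add NA@75 -> ring=[75:NA]
Op 2: add NB@50 -> ring=[50:NB,75:NA]
Op 3: route key 72: smallest pos >= 72 is 75 -> NA
Op 4: add NC@68 -> ring=[50:NB,68:NC,75:NA]
Op 5: add ND@54 -> ring=[50:NB,54:ND,68:NC,75:NA]
Op 6: route key 97: none >= 97, wrap to smallest pos 50 -> NB
Op 7: add NE@41 -> ring=[41:NE,50:NB,54:ND,68:NC,75:NA]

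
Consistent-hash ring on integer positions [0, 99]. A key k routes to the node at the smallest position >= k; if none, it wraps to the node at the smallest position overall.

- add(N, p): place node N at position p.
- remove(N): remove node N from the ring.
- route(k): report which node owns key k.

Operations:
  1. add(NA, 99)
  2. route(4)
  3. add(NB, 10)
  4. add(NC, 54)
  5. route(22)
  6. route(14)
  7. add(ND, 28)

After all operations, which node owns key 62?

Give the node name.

Op 1: add NA@99 -> ring=[99:NA]
Op 2: route key 4: smallest pos >= 4 is 99 -> NA
Op 3: add NB@10 -> ring=[10:NB,99:NA]
Op 4: add NC@54 -> ring=[10:NB,54:NC,99:NA]
Op 5: route key 22: smallest pos >= 22 is 54 -> NC
Op 6: route key 14: smallest pos >= 14 is 54 -> NC
Op 7: add ND@28 -> ring=[10:NB,28:ND,54:NC,99:NA]
Final route key 62: smallest pos >= 62 is 99 -> NA

Answer: NA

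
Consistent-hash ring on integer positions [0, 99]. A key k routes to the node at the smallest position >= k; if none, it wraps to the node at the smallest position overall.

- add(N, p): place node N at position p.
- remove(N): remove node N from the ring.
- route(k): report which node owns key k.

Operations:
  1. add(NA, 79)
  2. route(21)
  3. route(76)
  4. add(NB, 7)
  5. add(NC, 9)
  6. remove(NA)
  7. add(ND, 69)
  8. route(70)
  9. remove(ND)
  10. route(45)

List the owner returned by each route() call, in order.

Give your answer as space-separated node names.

Op 1: add NA@79 -> ring=[79:NA]
Op 2: route key 21: smallest pos >= 21 is 79 -> NA
Op 3: route key 76: smallest pos >= 76 is 79 -> NA
Op 4: add NB@7 -> ring=[7:NB,79:NA]
Op 5: add NC@9 -> ring=[7:NB,9:NC,79:NA]
Op 6: remove NA -> ring=[7:NB,9:NC]
Op 7: add ND@69 -> ring=[7:NB,9:NC,69:ND]
Op 8: route key 70: none >= 70, wrap to smallest pos 7 -> NB
Op 9: remove ND -> ring=[7:NB,9:NC]
Op 10: route key 45: none >= 45, wrap to smallest pos 7 -> NB

Answer: NA NA NB NB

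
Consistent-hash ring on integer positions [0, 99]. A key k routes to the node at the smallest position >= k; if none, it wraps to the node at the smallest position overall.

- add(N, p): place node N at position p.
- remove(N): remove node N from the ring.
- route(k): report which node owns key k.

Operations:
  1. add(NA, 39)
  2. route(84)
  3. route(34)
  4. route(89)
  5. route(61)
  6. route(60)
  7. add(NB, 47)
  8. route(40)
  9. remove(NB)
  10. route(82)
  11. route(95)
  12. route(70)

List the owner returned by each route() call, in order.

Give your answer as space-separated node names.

Answer: NA NA NA NA NA NB NA NA NA

Derivation:
Op 1: add NA@39 -> ring=[39:NA]
Op 2: route key 84: none >= 84, wrap to smallest pos 39 -> NA
Op 3: route key 34: smallest pos >= 34 is 39 -> NA
Op 4: route key 89: none >= 89, wrap to smallest pos 39 -> NA
Op 5: route key 61: none >= 61, wrap to smallest pos 39 -> NA
Op 6: route key 60: none >= 60, wrap to smallest pos 39 -> NA
Op 7: add NB@47 -> ring=[39:NA,47:NB]
Op 8: route key 40: smallest pos >= 40 is 47 -> NB
Op 9: remove NB -> ring=[39:NA]
Op 10: route key 82: none >= 82, wrap to smallest pos 39 -> NA
Op 11: route key 95: none >= 95, wrap to smallest pos 39 -> NA
Op 12: route key 70: none >= 70, wrap to smallest pos 39 -> NA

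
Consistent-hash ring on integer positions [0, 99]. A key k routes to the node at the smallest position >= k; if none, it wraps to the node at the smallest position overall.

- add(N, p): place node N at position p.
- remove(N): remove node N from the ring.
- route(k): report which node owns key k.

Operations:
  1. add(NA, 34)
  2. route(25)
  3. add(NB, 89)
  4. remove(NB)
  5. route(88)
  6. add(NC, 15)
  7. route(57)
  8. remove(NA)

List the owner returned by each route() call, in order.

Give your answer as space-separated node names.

Op 1: add NA@34 -> ring=[34:NA]
Op 2: route key 25: smallest pos >= 25 is 34 -> NA
Op 3: add NB@89 -> ring=[34:NA,89:NB]
Op 4: remove NB -> ring=[34:NA]
Op 5: route key 88: none >= 88, wrap to smallest pos 34 -> NA
Op 6: add NC@15 -> ring=[15:NC,34:NA]
Op 7: route key 57: none >= 57, wrap to smallest pos 15 -> NC
Op 8: remove NA -> ring=[15:NC]

Answer: NA NA NC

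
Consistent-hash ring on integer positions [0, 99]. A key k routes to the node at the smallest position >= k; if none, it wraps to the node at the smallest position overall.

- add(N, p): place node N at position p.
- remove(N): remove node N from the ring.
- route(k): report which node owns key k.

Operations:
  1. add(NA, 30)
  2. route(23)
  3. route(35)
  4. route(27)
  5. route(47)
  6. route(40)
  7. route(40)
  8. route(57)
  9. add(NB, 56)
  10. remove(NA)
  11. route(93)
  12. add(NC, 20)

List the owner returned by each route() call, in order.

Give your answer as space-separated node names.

Op 1: add NA@30 -> ring=[30:NA]
Op 2: route key 23: smallest pos >= 23 is 30 -> NA
Op 3: route key 35: none >= 35, wrap to smallest pos 30 -> NA
Op 4: route key 27: smallest pos >= 27 is 30 -> NA
Op 5: route key 47: none >= 47, wrap to smallest pos 30 -> NA
Op 6: route key 40: none >= 40, wrap to smallest pos 30 -> NA
Op 7: route key 40: none >= 40, wrap to smallest pos 30 -> NA
Op 8: route key 57: none >= 57, wrap to smallest pos 30 -> NA
Op 9: add NB@56 -> ring=[30:NA,56:NB]
Op 10: remove NA -> ring=[56:NB]
Op 11: route key 93: none >= 93, wrap to smallest pos 56 -> NB
Op 12: add NC@20 -> ring=[20:NC,56:NB]

Answer: NA NA NA NA NA NA NA NB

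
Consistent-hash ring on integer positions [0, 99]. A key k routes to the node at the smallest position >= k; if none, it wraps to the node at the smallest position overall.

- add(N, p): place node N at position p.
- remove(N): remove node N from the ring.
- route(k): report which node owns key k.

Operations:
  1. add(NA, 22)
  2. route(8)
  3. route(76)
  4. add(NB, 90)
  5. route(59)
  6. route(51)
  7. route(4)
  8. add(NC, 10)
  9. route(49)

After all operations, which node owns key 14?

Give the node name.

Answer: NA

Derivation:
Op 1: add NA@22 -> ring=[22:NA]
Op 2: route key 8: smallest pos >= 8 is 22 -> NA
Op 3: route key 76: none >= 76, wrap to smallest pos 22 -> NA
Op 4: add NB@90 -> ring=[22:NA,90:NB]
Op 5: route key 59: smallest pos >= 59 is 90 -> NB
Op 6: route key 51: smallest pos >= 51 is 90 -> NB
Op 7: route key 4: smallest pos >= 4 is 22 -> NA
Op 8: add NC@10 -> ring=[10:NC,22:NA,90:NB]
Op 9: route key 49: smallest pos >= 49 is 90 -> NB
Final route key 14: smallest pos >= 14 is 22 -> NA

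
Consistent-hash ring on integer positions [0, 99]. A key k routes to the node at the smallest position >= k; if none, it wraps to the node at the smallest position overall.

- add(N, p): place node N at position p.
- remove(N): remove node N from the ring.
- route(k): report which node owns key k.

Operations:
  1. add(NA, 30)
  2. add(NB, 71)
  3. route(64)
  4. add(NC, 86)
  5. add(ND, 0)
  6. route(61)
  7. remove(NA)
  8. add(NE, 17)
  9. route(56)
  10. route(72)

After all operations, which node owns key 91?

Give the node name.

Answer: ND

Derivation:
Op 1: add NA@30 -> ring=[30:NA]
Op 2: add NB@71 -> ring=[30:NA,71:NB]
Op 3: route key 64: smallest pos >= 64 is 71 -> NB
Op 4: add NC@86 -> ring=[30:NA,71:NB,86:NC]
Op 5: add ND@0 -> ring=[0:ND,30:NA,71:NB,86:NC]
Op 6: route key 61: smallest pos >= 61 is 71 -> NB
Op 7: remove NA -> ring=[0:ND,71:NB,86:NC]
Op 8: add NE@17 -> ring=[0:ND,17:NE,71:NB,86:NC]
Op 9: route key 56: smallest pos >= 56 is 71 -> NB
Op 10: route key 72: smallest pos >= 72 is 86 -> NC
Final route key 91: none >= 91, wrap to smallest pos 0 -> ND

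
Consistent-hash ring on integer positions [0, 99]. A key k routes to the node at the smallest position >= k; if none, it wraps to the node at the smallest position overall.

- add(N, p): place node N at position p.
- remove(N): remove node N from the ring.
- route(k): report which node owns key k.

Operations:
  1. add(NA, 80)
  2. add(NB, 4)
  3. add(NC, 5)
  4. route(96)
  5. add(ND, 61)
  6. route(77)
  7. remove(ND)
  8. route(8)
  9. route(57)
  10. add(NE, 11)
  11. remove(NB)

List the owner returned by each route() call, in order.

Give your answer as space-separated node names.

Op 1: add NA@80 -> ring=[80:NA]
Op 2: add NB@4 -> ring=[4:NB,80:NA]
Op 3: add NC@5 -> ring=[4:NB,5:NC,80:NA]
Op 4: route key 96: none >= 96, wrap to smallest pos 4 -> NB
Op 5: add ND@61 -> ring=[4:NB,5:NC,61:ND,80:NA]
Op 6: route key 77: smallest pos >= 77 is 80 -> NA
Op 7: remove ND -> ring=[4:NB,5:NC,80:NA]
Op 8: route key 8: smallest pos >= 8 is 80 -> NA
Op 9: route key 57: smallest pos >= 57 is 80 -> NA
Op 10: add NE@11 -> ring=[4:NB,5:NC,11:NE,80:NA]
Op 11: remove NB -> ring=[5:NC,11:NE,80:NA]

Answer: NB NA NA NA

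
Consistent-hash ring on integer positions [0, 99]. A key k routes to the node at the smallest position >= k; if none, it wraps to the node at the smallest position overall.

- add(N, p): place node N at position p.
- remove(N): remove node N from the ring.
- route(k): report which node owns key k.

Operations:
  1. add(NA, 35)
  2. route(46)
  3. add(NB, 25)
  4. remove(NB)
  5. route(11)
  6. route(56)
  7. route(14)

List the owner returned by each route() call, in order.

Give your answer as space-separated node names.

Op 1: add NA@35 -> ring=[35:NA]
Op 2: route key 46: none >= 46, wrap to smallest pos 35 -> NA
Op 3: add NB@25 -> ring=[25:NB,35:NA]
Op 4: remove NB -> ring=[35:NA]
Op 5: route key 11: smallest pos >= 11 is 35 -> NA
Op 6: route key 56: none >= 56, wrap to smallest pos 35 -> NA
Op 7: route key 14: smallest pos >= 14 is 35 -> NA

Answer: NA NA NA NA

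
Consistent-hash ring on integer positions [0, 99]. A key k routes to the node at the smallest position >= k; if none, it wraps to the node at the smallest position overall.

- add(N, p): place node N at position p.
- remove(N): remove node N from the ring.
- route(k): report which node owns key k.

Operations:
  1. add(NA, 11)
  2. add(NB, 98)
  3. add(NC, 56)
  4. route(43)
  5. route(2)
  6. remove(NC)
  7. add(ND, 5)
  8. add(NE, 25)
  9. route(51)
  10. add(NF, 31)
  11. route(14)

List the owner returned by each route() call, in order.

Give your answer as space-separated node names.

Op 1: add NA@11 -> ring=[11:NA]
Op 2: add NB@98 -> ring=[11:NA,98:NB]
Op 3: add NC@56 -> ring=[11:NA,56:NC,98:NB]
Op 4: route key 43: smallest pos >= 43 is 56 -> NC
Op 5: route key 2: smallest pos >= 2 is 11 -> NA
Op 6: remove NC -> ring=[11:NA,98:NB]
Op 7: add ND@5 -> ring=[5:ND,11:NA,98:NB]
Op 8: add NE@25 -> ring=[5:ND,11:NA,25:NE,98:NB]
Op 9: route key 51: smallest pos >= 51 is 98 -> NB
Op 10: add NF@31 -> ring=[5:ND,11:NA,25:NE,31:NF,98:NB]
Op 11: route key 14: smallest pos >= 14 is 25 -> NE

Answer: NC NA NB NE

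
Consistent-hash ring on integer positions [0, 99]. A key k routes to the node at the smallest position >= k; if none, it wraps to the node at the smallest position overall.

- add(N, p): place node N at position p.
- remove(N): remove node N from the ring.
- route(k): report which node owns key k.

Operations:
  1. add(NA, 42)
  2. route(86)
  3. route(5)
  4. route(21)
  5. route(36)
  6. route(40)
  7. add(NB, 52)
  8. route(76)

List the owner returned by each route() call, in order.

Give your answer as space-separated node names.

Answer: NA NA NA NA NA NA

Derivation:
Op 1: add NA@42 -> ring=[42:NA]
Op 2: route key 86: none >= 86, wrap to smallest pos 42 -> NA
Op 3: route key 5: smallest pos >= 5 is 42 -> NA
Op 4: route key 21: smallest pos >= 21 is 42 -> NA
Op 5: route key 36: smallest pos >= 36 is 42 -> NA
Op 6: route key 40: smallest pos >= 40 is 42 -> NA
Op 7: add NB@52 -> ring=[42:NA,52:NB]
Op 8: route key 76: none >= 76, wrap to smallest pos 42 -> NA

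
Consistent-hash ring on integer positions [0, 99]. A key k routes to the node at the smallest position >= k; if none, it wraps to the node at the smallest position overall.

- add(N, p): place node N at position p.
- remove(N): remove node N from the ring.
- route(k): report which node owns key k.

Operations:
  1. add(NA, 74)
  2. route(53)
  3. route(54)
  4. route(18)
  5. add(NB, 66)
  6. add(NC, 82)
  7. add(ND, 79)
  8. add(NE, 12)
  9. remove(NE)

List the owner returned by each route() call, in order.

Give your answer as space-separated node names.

Answer: NA NA NA

Derivation:
Op 1: add NA@74 -> ring=[74:NA]
Op 2: route key 53: smallest pos >= 53 is 74 -> NA
Op 3: route key 54: smallest pos >= 54 is 74 -> NA
Op 4: route key 18: smallest pos >= 18 is 74 -> NA
Op 5: add NB@66 -> ring=[66:NB,74:NA]
Op 6: add NC@82 -> ring=[66:NB,74:NA,82:NC]
Op 7: add ND@79 -> ring=[66:NB,74:NA,79:ND,82:NC]
Op 8: add NE@12 -> ring=[12:NE,66:NB,74:NA,79:ND,82:NC]
Op 9: remove NE -> ring=[66:NB,74:NA,79:ND,82:NC]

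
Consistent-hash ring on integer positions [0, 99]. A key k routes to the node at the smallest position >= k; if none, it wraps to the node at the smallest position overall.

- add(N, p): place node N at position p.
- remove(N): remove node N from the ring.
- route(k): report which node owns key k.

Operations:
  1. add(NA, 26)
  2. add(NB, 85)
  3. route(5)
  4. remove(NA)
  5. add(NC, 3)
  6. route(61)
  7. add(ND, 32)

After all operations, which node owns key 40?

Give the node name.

Op 1: add NA@26 -> ring=[26:NA]
Op 2: add NB@85 -> ring=[26:NA,85:NB]
Op 3: route key 5: smallest pos >= 5 is 26 -> NA
Op 4: remove NA -> ring=[85:NB]
Op 5: add NC@3 -> ring=[3:NC,85:NB]
Op 6: route key 61: smallest pos >= 61 is 85 -> NB
Op 7: add ND@32 -> ring=[3:NC,32:ND,85:NB]
Final route key 40: smallest pos >= 40 is 85 -> NB

Answer: NB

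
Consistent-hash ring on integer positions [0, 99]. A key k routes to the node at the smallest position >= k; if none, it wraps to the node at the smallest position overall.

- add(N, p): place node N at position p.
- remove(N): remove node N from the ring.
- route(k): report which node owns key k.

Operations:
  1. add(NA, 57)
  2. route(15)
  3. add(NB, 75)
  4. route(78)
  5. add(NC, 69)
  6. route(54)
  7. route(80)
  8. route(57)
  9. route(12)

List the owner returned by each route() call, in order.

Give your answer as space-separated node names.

Op 1: add NA@57 -> ring=[57:NA]
Op 2: route key 15: smallest pos >= 15 is 57 -> NA
Op 3: add NB@75 -> ring=[57:NA,75:NB]
Op 4: route key 78: none >= 78, wrap to smallest pos 57 -> NA
Op 5: add NC@69 -> ring=[57:NA,69:NC,75:NB]
Op 6: route key 54: smallest pos >= 54 is 57 -> NA
Op 7: route key 80: none >= 80, wrap to smallest pos 57 -> NA
Op 8: route key 57: smallest pos >= 57 is 57 -> NA
Op 9: route key 12: smallest pos >= 12 is 57 -> NA

Answer: NA NA NA NA NA NA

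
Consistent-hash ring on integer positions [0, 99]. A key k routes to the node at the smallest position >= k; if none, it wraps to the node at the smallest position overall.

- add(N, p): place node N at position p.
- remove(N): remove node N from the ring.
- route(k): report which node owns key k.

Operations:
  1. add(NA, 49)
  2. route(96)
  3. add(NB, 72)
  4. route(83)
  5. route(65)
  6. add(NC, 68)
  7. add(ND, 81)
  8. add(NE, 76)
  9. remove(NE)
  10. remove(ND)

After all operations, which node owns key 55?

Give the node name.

Answer: NC

Derivation:
Op 1: add NA@49 -> ring=[49:NA]
Op 2: route key 96: none >= 96, wrap to smallest pos 49 -> NA
Op 3: add NB@72 -> ring=[49:NA,72:NB]
Op 4: route key 83: none >= 83, wrap to smallest pos 49 -> NA
Op 5: route key 65: smallest pos >= 65 is 72 -> NB
Op 6: add NC@68 -> ring=[49:NA,68:NC,72:NB]
Op 7: add ND@81 -> ring=[49:NA,68:NC,72:NB,81:ND]
Op 8: add NE@76 -> ring=[49:NA,68:NC,72:NB,76:NE,81:ND]
Op 9: remove NE -> ring=[49:NA,68:NC,72:NB,81:ND]
Op 10: remove ND -> ring=[49:NA,68:NC,72:NB]
Final route key 55: smallest pos >= 55 is 68 -> NC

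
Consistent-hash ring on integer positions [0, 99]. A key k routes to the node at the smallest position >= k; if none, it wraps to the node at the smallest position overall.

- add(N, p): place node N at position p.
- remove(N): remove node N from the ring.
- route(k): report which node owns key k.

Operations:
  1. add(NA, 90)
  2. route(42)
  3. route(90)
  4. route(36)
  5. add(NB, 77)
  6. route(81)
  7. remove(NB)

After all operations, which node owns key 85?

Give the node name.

Answer: NA

Derivation:
Op 1: add NA@90 -> ring=[90:NA]
Op 2: route key 42: smallest pos >= 42 is 90 -> NA
Op 3: route key 90: smallest pos >= 90 is 90 -> NA
Op 4: route key 36: smallest pos >= 36 is 90 -> NA
Op 5: add NB@77 -> ring=[77:NB,90:NA]
Op 6: route key 81: smallest pos >= 81 is 90 -> NA
Op 7: remove NB -> ring=[90:NA]
Final route key 85: smallest pos >= 85 is 90 -> NA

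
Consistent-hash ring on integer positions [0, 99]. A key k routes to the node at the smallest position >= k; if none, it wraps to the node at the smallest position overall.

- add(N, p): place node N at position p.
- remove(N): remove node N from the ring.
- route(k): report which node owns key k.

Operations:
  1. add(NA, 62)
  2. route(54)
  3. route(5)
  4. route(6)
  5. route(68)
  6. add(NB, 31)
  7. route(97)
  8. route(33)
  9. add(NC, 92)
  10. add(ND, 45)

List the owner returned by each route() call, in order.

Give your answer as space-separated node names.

Answer: NA NA NA NA NB NA

Derivation:
Op 1: add NA@62 -> ring=[62:NA]
Op 2: route key 54: smallest pos >= 54 is 62 -> NA
Op 3: route key 5: smallest pos >= 5 is 62 -> NA
Op 4: route key 6: smallest pos >= 6 is 62 -> NA
Op 5: route key 68: none >= 68, wrap to smallest pos 62 -> NA
Op 6: add NB@31 -> ring=[31:NB,62:NA]
Op 7: route key 97: none >= 97, wrap to smallest pos 31 -> NB
Op 8: route key 33: smallest pos >= 33 is 62 -> NA
Op 9: add NC@92 -> ring=[31:NB,62:NA,92:NC]
Op 10: add ND@45 -> ring=[31:NB,45:ND,62:NA,92:NC]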